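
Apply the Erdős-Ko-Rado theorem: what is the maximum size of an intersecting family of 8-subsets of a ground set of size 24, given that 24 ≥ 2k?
max |F| = C(23, 7) = 245157

The Erdős-Ko-Rado theorem states: for n ≥ 2k, an intersecting family of k-subsets of an n-element set has size at most C(n − 1, k − 1), with equality for 'star' families {A ⊆ [n] : |A| = k, i ∈ A} (fix an element i). For n = 24, k = 8: C(23, 7) = 245157.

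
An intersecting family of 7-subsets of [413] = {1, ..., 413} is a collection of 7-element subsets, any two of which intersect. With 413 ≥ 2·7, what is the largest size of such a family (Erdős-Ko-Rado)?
max |F| = C(412, 6) = 6548898787684

Erdős-Ko-Rado (1961): when n ≥ 2k, max |F| = C(n−1, k−1). The bound is attained by the star {A : i ∈ A} for any fixed i ∈ [n]. Here C(413−1, 7−1) = C(412, 6) = 6548898787684.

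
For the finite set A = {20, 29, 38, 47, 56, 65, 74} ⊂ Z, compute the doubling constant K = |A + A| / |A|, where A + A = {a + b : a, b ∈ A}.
K = |A + A| / |A| = 13/7

Enumerate A + A = {a + b : a, b ∈ A}. With |A| = 7, there are |A|^2 = 49 ordered sum pairs; collecting distinct values, A + A = {40, 49, 58, 67, 76, 85, 94, 103, 112, 121, 130, 139, 148}, so |A + A| = 13. Thus K = 13/7. Here |A + A| = 2|A| − 1 = 13, the minimum possible — so K = 13/7 is minimal, which holds iff A is an arithmetic progression.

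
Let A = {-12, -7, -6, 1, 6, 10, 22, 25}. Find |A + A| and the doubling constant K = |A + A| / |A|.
K = |A + A| / |A| = 34/8 = 17/4

Enumerate A + A = {a + b : a, b ∈ A}. With |A| = 8, there are |A|^2 = 64 ordered sum pairs; collecting distinct values, A + A = {-24, -19, -18, -14, -13, -12, -11, -6, -5, -2, -1, 0, 2, 3, 4, 7, 10, 11, 12, 13, 15, 16, 18, 19, 20, 23, 26, 28, 31, 32, 35, 44, 47, 50}, so |A + A| = 34. Thus K = 34/8 = 17/4. For comparison, the minimum possible |A + A| over all 8-element sets is 2·8 − 1 = 15 (so min K = 15/8), attained only by arithmetic progressions.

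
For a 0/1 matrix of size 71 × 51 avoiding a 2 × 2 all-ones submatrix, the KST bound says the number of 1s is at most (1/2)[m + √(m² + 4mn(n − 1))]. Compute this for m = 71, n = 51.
z(71, 51; 2, 2) ≤ (1/2)[71 + √(71² + 4·71·51·50)] = (1/2)[71 + √729241] = 462.478

Kővári–Sós–Turán: let r_1, ..., r_71 be the row sums and z = Σ r_i the total number of 1s. Each pair of columns can share at most one row with both entries 1 (else a 2×2 all-ones block appears), so Σ_i C(r_i, 2) ≤ C(51, 2) = 1275. By convexity Σ_i C(r_i, 2) ≥ 71·C(z/71, 2) = z(z − 71)/(2·71), giving z² − 71z − 71·51·50 ≤ 0 and hence z ≤ (1/2)[71 + √(5041 + 4·181050)] = (1/2)[71 + √729241] ≈ (1/2)(71 + 853.9561) = 462.478.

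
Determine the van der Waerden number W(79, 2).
W(79, 2) = 79 + 1 = 80

A 2-term AP is any pair of integers, so a monochromatic 2-AP exists iff some colour is used at least twice. With 79 colours, the colouring i ↦ i on {1, ..., 79} uses each colour once, avoiding any monochromatic pair, so W(79, 2) > 79. For {1, ..., 80}, pigeonhole forces two integers of the same colour, which form a monochromatic 2-AP. Hence W(79, 2) = 80.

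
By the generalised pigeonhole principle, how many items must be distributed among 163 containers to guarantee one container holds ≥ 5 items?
n = (5 − 1)·163 + 1 = 653

By the generalised pigeonhole principle, to guarantee some box contains ≥ r objects we need more than (r − 1) · k objects total. Threshold: n = (r − 1) · k + 1. With r = 5 and k = 163: n = 4 · 163 + 1 = 652 + 1 = 653. For n = 652 = 4 · 163, we can put exactly 4 objects in every box, avoiding 5 in any single one — so 653 is tight.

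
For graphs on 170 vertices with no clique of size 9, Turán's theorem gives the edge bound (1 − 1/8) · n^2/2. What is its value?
Turán density bound = (7/8) · 170^2/2 = 50575/4 ≈ 12643.75

Turán's theorem: ex(n, K_{r+1}) is achieved by the complete r-partite Turán graph T(n, r) with parts as balanced as possible, and is at most (1 − 1/r) · n^2/2. For r = 8, n = 170: the density bound is (7/8) · 28900/2 = 50575/4 ≈ 12643.75. The integer-valued extremum is e(T(170, 8)) = 12643, which is strictly less than the density bound 50575/4 since 8 ∤ 170 (the parts of T(170, 8) cannot all be equal).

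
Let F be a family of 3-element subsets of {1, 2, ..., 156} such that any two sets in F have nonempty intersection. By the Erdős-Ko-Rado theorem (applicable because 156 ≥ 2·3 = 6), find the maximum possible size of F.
max |F| = C(155, 2) = 11935

The Erdős-Ko-Rado theorem states: for n ≥ 2k, an intersecting family of k-subsets of an n-element set has size at most C(n − 1, k − 1), with equality for 'star' families {A ⊆ [n] : |A| = k, i ∈ A} (fix an element i). For n = 156, k = 3: C(155, 2) = 11935.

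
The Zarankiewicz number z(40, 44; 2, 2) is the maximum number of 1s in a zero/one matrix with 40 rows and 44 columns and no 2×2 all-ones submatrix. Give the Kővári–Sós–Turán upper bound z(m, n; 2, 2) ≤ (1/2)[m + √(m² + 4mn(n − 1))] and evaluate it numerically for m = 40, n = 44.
z(40, 44; 2, 2) ≤ (1/2)[40 + √(40² + 4·40·44·43)] = (1/2)[40 + √304320] = 295.826

Kővári–Sós–Turán: let r_1, ..., r_40 be the row sums and z = Σ r_i the total number of 1s. Each pair of columns can share at most one row with both entries 1 (else a 2×2 all-ones block appears), so Σ_i C(r_i, 2) ≤ C(44, 2) = 946. By convexity Σ_i C(r_i, 2) ≥ 40·C(z/40, 2) = z(z − 40)/(2·40), giving z² − 40z − 40·44·43 ≤ 0 and hence z ≤ (1/2)[40 + √(1600 + 4·75680)] = (1/2)[40 + √304320] ≈ (1/2)(40 + 551.6521) = 295.826.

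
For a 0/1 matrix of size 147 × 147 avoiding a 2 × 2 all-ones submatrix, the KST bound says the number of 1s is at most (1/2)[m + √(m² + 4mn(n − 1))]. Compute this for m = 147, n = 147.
z(147, 147; 2, 2) ≤ (1/2)[147 + √(147² + 4·147·147·146)] = (1/2)[147 + √12641265] = 1851.2278

Kővári–Sós–Turán: let r_1, ..., r_147 be the row sums and z = Σ r_i the total number of 1s. Each pair of columns can share at most one row with both entries 1 (else a 2×2 all-ones block appears), so Σ_i C(r_i, 2) ≤ C(147, 2) = 10731. By convexity Σ_i C(r_i, 2) ≥ 147·C(z/147, 2) = z(z − 147)/(2·147), giving z² − 147z − 147·147·146 ≤ 0 and hence z ≤ (1/2)[147 + √(21609 + 4·3154914)] = (1/2)[147 + √12641265] ≈ (1/2)(147 + 3555.4557) = 1851.2278.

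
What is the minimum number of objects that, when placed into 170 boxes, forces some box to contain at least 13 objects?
n = (13 − 1)·170 + 1 = 2041

By the generalised pigeonhole principle, to guarantee some box contains ≥ r objects we need more than (r − 1) · k objects total. Threshold: n = (r − 1) · k + 1. With r = 13 and k = 170: n = 12 · 170 + 1 = 2040 + 1 = 2041. For n = 2040 = 12 · 170, we can put exactly 12 objects in every box, avoiding 13 in any single one — so 2041 is tight.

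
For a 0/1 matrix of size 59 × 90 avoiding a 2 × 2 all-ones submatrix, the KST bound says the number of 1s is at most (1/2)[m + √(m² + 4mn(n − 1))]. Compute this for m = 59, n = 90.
z(59, 90; 2, 2) ≤ (1/2)[59 + √(59² + 4·59·90·89)] = (1/2)[59 + √1893841] = 717.5845

Kővári–Sós–Turán: let r_1, ..., r_59 be the row sums and z = Σ r_i the total number of 1s. Each pair of columns can share at most one row with both entries 1 (else a 2×2 all-ones block appears), so Σ_i C(r_i, 2) ≤ C(90, 2) = 4005. By convexity Σ_i C(r_i, 2) ≥ 59·C(z/59, 2) = z(z − 59)/(2·59), giving z² − 59z − 59·90·89 ≤ 0 and hence z ≤ (1/2)[59 + √(3481 + 4·472590)] = (1/2)[59 + √1893841] ≈ (1/2)(59 + 1376.169) = 717.5845.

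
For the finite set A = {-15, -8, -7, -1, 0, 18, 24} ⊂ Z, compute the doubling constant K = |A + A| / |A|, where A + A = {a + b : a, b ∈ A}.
K = |A + A| / |A| = 24/7

Enumerate A + A = {a + b : a, b ∈ A}. With |A| = 7, there are |A|^2 = 49 ordered sum pairs; collecting distinct values, A + A = {-30, -23, -22, -16, -15, -14, -9, -8, -7, -2, -1, 0, 3, 9, 10, 11, 16, 17, 18, 23, 24, 36, 42, 48}, so |A + A| = 24. Thus K = 24/7. For comparison, the minimum possible |A + A| over all 7-element sets is 2·7 − 1 = 13 (so min K = 13/7), attained only by arithmetic progressions.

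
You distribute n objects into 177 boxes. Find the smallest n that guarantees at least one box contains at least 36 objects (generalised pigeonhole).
n = (36 − 1)·177 + 1 = 6196

By the generalised pigeonhole principle, to guarantee some box contains ≥ r objects we need more than (r − 1) · k objects total. Threshold: n = (r − 1) · k + 1. With r = 36 and k = 177: n = 35 · 177 + 1 = 6195 + 1 = 6196. For n = 6195 = 35 · 177, we can put exactly 35 objects in every box, avoiding 36 in any single one — so 6196 is tight.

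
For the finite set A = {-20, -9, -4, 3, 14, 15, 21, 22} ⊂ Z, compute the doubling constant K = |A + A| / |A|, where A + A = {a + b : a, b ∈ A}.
K = |A + A| / |A| = 31/8

Enumerate A + A = {a + b : a, b ∈ A}. With |A| = 8, there are |A|^2 = 64 ordered sum pairs; collecting distinct values, A + A = {-40, -29, -24, -18, -17, -13, -8, -6, -5, -1, 1, 2, 5, 6, 10, 11, 12, 13, 17, 18, 24, 25, 28, 29, 30, 35, 36, 37, 42, 43, 44}, so |A + A| = 31. Thus K = 31/8. For comparison, the minimum possible |A + A| over all 8-element sets is 2·8 − 1 = 15 (so min K = 15/8), attained only by arithmetic progressions.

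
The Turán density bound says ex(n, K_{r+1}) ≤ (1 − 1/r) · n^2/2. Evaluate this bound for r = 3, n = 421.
Turán density bound = (2/3) · 421^2/2 = 177241/3 ≈ 59080.3333

Turán's theorem: ex(n, K_{r+1}) is achieved by the complete r-partite Turán graph T(n, r) with parts as balanced as possible, and is at most (1 − 1/r) · n^2/2. For r = 3, n = 421: the density bound is (2/3) · 177241/2 = 177241/3 ≈ 59080.3333. The integer-valued extremum is e(T(421, 3)) = 59080, which is strictly less than the density bound 177241/3 since 3 ∤ 421 (the parts of T(421, 3) cannot all be equal).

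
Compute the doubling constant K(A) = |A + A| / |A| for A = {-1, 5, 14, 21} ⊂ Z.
K = |A + A| / |A| = 10/4 = 5/2

Enumerate A + A = {a + b : a, b ∈ A}. With |A| = 4, there are |A|^2 = 16 ordered sum pairs; collecting distinct values, A + A = {-2, 4, 10, 13, 19, 20, 26, 28, 35, 42}, so |A + A| = 10. Thus K = 10/4 = 5/2. For comparison, the minimum possible |A + A| over all 4-element sets is 2·4 − 1 = 7 (so min K = 7/4), attained only by arithmetic progressions.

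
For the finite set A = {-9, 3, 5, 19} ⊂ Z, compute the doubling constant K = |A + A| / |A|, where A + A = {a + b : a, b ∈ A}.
K = |A + A| / |A| = 9/4

Enumerate A + A = {a + b : a, b ∈ A}. With |A| = 4, there are |A|^2 = 16 ordered sum pairs; collecting distinct values, A + A = {-18, -6, -4, 6, 8, 10, 22, 24, 38}, so |A + A| = 9. Thus K = 9/4. For comparison, the minimum possible |A + A| over all 4-element sets is 2·4 − 1 = 7 (so min K = 7/4), attained only by arithmetic progressions.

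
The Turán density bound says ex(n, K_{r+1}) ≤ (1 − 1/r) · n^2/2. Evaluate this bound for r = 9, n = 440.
Turán density bound = (8/9) · 440^2/2 = 774400/9 ≈ 86044.4444

Turán's theorem: ex(n, K_{r+1}) is achieved by the complete r-partite Turán graph T(n, r) with parts as balanced as possible, and is at most (1 − 1/r) · n^2/2. For r = 9, n = 440: the density bound is (8/9) · 193600/2 = 774400/9 ≈ 86044.4444. The integer-valued extremum is e(T(440, 9)) = 86044, which is strictly less than the density bound 774400/9 since 9 ∤ 440 (the parts of T(440, 9) cannot all be equal).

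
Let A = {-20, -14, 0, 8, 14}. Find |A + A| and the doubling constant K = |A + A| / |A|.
K = |A + A| / |A| = 13/5

Enumerate A + A = {a + b : a, b ∈ A}. With |A| = 5, there are |A|^2 = 25 ordered sum pairs; collecting distinct values, A + A = {-40, -34, -28, -20, -14, -12, -6, 0, 8, 14, 16, 22, 28}, so |A + A| = 13. Thus K = 13/5. For comparison, the minimum possible |A + A| over all 5-element sets is 2·5 − 1 = 9 (so min K = 9/5), attained only by arithmetic progressions.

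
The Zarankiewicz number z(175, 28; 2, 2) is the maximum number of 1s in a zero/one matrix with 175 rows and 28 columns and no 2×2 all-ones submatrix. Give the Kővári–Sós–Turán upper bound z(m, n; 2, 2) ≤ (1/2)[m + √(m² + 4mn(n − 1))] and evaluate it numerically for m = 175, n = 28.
z(175, 28; 2, 2) ≤ (1/2)[175 + √(175² + 4·175·28·27)] = (1/2)[175 + √559825] = 461.6073

Kővári–Sós–Turán: let r_1, ..., r_175 be the row sums and z = Σ r_i the total number of 1s. Each pair of columns can share at most one row with both entries 1 (else a 2×2 all-ones block appears), so Σ_i C(r_i, 2) ≤ C(28, 2) = 378. By convexity Σ_i C(r_i, 2) ≥ 175·C(z/175, 2) = z(z − 175)/(2·175), giving z² − 175z − 175·28·27 ≤ 0 and hence z ≤ (1/2)[175 + √(30625 + 4·132300)] = (1/2)[175 + √559825] ≈ (1/2)(175 + 748.2145) = 461.6073.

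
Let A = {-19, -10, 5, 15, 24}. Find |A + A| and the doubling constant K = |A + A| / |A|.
K = |A + A| / |A| = 14/5

Enumerate A + A = {a + b : a, b ∈ A}. With |A| = 5, there are |A|^2 = 25 ordered sum pairs; collecting distinct values, A + A = {-38, -29, -20, -14, -5, -4, 5, 10, 14, 20, 29, 30, 39, 48}, so |A + A| = 14. Thus K = 14/5. For comparison, the minimum possible |A + A| over all 5-element sets is 2·5 − 1 = 9 (so min K = 9/5), attained only by arithmetic progressions.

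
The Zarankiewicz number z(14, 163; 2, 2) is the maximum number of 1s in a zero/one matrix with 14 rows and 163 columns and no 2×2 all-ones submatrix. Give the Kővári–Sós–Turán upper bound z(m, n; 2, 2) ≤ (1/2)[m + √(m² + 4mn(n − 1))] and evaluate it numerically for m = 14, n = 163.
z(14, 163; 2, 2) ≤ (1/2)[14 + √(14² + 4·14·163·162)] = (1/2)[14 + √1478932] = 615.0567

Kővári–Sós–Turán: let r_1, ..., r_14 be the row sums and z = Σ r_i the total number of 1s. Each pair of columns can share at most one row with both entries 1 (else a 2×2 all-ones block appears), so Σ_i C(r_i, 2) ≤ C(163, 2) = 13203. By convexity Σ_i C(r_i, 2) ≥ 14·C(z/14, 2) = z(z − 14)/(2·14), giving z² − 14z − 14·163·162 ≤ 0 and hence z ≤ (1/2)[14 + √(196 + 4·369684)] = (1/2)[14 + √1478932] ≈ (1/2)(14 + 1216.1135) = 615.0567.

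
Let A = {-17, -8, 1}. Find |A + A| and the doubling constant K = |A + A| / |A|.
K = |A + A| / |A| = 5/3

Enumerate A + A = {a + b : a, b ∈ A}. With |A| = 3, there are |A|^2 = 9 ordered sum pairs; collecting distinct values, A + A = {-34, -25, -16, -7, 2}, so |A + A| = 5. Thus K = 5/3. Here |A + A| = 2|A| − 1 = 5, the minimum possible — so K = 5/3 is minimal, which holds iff A is an arithmetic progression.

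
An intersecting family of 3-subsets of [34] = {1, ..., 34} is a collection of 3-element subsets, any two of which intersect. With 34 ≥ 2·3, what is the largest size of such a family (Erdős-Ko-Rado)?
max |F| = C(33, 2) = 528

Erdős-Ko-Rado (1961): when n ≥ 2k, max |F| = C(n−1, k−1). The bound is attained by the star {A : i ∈ A} for any fixed i ∈ [n]. Here C(34−1, 3−1) = C(33, 2) = 528.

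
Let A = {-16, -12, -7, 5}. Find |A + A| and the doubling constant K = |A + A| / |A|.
K = |A + A| / |A| = 10/4 = 5/2

Enumerate A + A = {a + b : a, b ∈ A}. With |A| = 4, there are |A|^2 = 16 ordered sum pairs; collecting distinct values, A + A = {-32, -28, -24, -23, -19, -14, -11, -7, -2, 10}, so |A + A| = 10. Thus K = 10/4 = 5/2. For comparison, the minimum possible |A + A| over all 4-element sets is 2·4 − 1 = 7 (so min K = 7/4), attained only by arithmetic progressions.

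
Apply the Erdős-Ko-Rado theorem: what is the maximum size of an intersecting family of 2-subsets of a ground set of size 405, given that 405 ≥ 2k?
max |F| = C(404, 1) = 404

The Erdős-Ko-Rado theorem states: for n ≥ 2k, an intersecting family of k-subsets of an n-element set has size at most C(n − 1, k − 1), with equality for 'star' families {A ⊆ [n] : |A| = k, i ∈ A} (fix an element i). For n = 405, k = 2: C(404, 1) = 404.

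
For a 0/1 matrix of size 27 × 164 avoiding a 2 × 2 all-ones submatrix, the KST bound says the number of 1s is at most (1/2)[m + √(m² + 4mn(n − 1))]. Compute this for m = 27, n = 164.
z(27, 164; 2, 2) ≤ (1/2)[27 + √(27² + 4·27·164·163)] = (1/2)[27 + √2887785] = 863.1742

Kővári–Sós–Turán: let r_1, ..., r_27 be the row sums and z = Σ r_i the total number of 1s. Each pair of columns can share at most one row with both entries 1 (else a 2×2 all-ones block appears), so Σ_i C(r_i, 2) ≤ C(164, 2) = 13366. By convexity Σ_i C(r_i, 2) ≥ 27·C(z/27, 2) = z(z − 27)/(2·27), giving z² − 27z − 27·164·163 ≤ 0 and hence z ≤ (1/2)[27 + √(729 + 4·721764)] = (1/2)[27 + √2887785] ≈ (1/2)(27 + 1699.3484) = 863.1742.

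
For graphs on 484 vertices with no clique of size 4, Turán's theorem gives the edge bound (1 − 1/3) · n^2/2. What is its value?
Turán density bound = (2/3) · 484^2/2 = 234256/3 ≈ 78085.3333

Turán's theorem: ex(n, K_{r+1}) is achieved by the complete r-partite Turán graph T(n, r) with parts as balanced as possible, and is at most (1 − 1/r) · n^2/2. For r = 3, n = 484: the density bound is (2/3) · 234256/2 = 234256/3 ≈ 78085.3333. The integer-valued extremum is e(T(484, 3)) = 78085, which is strictly less than the density bound 234256/3 since 3 ∤ 484 (the parts of T(484, 3) cannot all be equal).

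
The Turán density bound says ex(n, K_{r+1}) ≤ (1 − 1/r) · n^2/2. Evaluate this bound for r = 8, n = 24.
Turán density bound = (7/8) · 24^2/2 = 252

Turán's theorem: ex(n, K_{r+1}) is achieved by the complete r-partite Turán graph T(n, r) with parts as balanced as possible, and is at most (1 − 1/r) · n^2/2. For r = 8, n = 24: the density bound is (7/8) · 576/2 = 252. Since 8 ∣ 24, the Turán graph T(24, 8) has parts of equal size 3, and its edge count e(T(24, 8)) = 252 attains the density bound exactly.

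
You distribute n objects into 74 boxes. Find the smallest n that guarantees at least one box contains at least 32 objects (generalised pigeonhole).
n = (32 − 1)·74 + 1 = 2295

By the generalised pigeonhole principle, to guarantee some box contains ≥ r objects we need more than (r − 1) · k objects total. Threshold: n = (r − 1) · k + 1. With r = 32 and k = 74: n = 31 · 74 + 1 = 2294 + 1 = 2295. For n = 2294 = 31 · 74, we can put exactly 31 objects in every box, avoiding 32 in any single one — so 2295 is tight.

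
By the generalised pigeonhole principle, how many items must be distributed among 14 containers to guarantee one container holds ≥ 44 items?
n = (44 − 1)·14 + 1 = 603

By the generalised pigeonhole principle, to guarantee some box contains ≥ r objects we need more than (r − 1) · k objects total. Threshold: n = (r − 1) · k + 1. With r = 44 and k = 14: n = 43 · 14 + 1 = 602 + 1 = 603. For n = 602 = 43 · 14, we can put exactly 43 objects in every box, avoiding 44 in any single one — so 603 is tight.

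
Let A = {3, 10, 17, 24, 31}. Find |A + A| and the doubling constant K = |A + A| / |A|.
K = |A + A| / |A| = 9/5

Enumerate A + A = {a + b : a, b ∈ A}. With |A| = 5, there are |A|^2 = 25 ordered sum pairs; collecting distinct values, A + A = {6, 13, 20, 27, 34, 41, 48, 55, 62}, so |A + A| = 9. Thus K = 9/5. Here |A + A| = 2|A| − 1 = 9, the minimum possible — so K = 9/5 is minimal, which holds iff A is an arithmetic progression.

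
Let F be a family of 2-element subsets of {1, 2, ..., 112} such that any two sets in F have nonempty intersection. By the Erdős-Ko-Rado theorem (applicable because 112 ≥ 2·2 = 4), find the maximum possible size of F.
max |F| = C(111, 1) = 111

Erdős-Ko-Rado (1961): when n ≥ 2k, max |F| = C(n−1, k−1). The bound is attained by the star {A : i ∈ A} for any fixed i ∈ [n]. Here C(112−1, 2−1) = C(111, 1) = 111.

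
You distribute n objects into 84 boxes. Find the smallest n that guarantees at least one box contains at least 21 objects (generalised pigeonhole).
n = (21 − 1)·84 + 1 = 1681

By the generalised pigeonhole principle, to guarantee some box contains ≥ r objects we need more than (r − 1) · k objects total. Threshold: n = (r − 1) · k + 1. With r = 21 and k = 84: n = 20 · 84 + 1 = 1680 + 1 = 1681. For n = 1680 = 20 · 84, we can put exactly 20 objects in every box, avoiding 21 in any single one — so 1681 is tight.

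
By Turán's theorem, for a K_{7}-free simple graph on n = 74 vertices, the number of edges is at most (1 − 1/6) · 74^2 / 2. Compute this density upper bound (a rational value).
Turán density bound = (5/6) · 74^2/2 = 6845/3 ≈ 2281.6667

Turán's theorem: ex(n, K_{r+1}) is achieved by the complete r-partite Turán graph T(n, r) with parts as balanced as possible, and is at most (1 − 1/r) · n^2/2. For r = 6, n = 74: the density bound is (5/6) · 5476/2 = 6845/3 ≈ 2281.6667. The integer-valued extremum is e(T(74, 6)) = 2281, which is strictly less than the density bound 6845/3 since 6 ∤ 74 (the parts of T(74, 6) cannot all be equal).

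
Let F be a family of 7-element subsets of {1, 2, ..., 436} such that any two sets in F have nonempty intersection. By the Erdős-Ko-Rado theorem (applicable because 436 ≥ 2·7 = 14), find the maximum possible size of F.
max |F| = C(435, 6) = 9089999491860

Erdős-Ko-Rado (1961): when n ≥ 2k, max |F| = C(n−1, k−1). The bound is attained by the star {A : i ∈ A} for any fixed i ∈ [n]. Here C(436−1, 7−1) = C(435, 6) = 9089999491860.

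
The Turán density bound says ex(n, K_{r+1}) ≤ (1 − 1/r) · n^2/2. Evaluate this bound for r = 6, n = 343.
Turán density bound = (5/6) · 343^2/2 = 588245/12 ≈ 49020.4167

Turán's theorem: ex(n, K_{r+1}) is achieved by the complete r-partite Turán graph T(n, r) with parts as balanced as possible, and is at most (1 − 1/r) · n^2/2. For r = 6, n = 343: the density bound is (5/6) · 117649/2 = 588245/12 ≈ 49020.4167. The integer-valued extremum is e(T(343, 6)) = 49020, which is strictly less than the density bound 588245/12 since 6 ∤ 343 (the parts of T(343, 6) cannot all be equal).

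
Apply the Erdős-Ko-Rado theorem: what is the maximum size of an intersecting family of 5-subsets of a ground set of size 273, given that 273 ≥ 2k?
max |F| = C(272, 4) = 223070940

Erdős-Ko-Rado (1961): when n ≥ 2k, max |F| = C(n−1, k−1). The bound is attained by the star {A : i ∈ A} for any fixed i ∈ [n]. Here C(273−1, 5−1) = C(272, 4) = 223070940.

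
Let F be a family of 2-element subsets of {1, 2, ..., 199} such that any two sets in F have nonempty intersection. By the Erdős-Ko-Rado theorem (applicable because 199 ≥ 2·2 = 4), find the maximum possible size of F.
max |F| = C(198, 1) = 198

Erdős-Ko-Rado (1961): when n ≥ 2k, max |F| = C(n−1, k−1). The bound is attained by the star {A : i ∈ A} for any fixed i ∈ [n]. Here C(199−1, 2−1) = C(198, 1) = 198.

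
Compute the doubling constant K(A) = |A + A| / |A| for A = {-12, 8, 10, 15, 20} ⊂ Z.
K = |A + A| / |A| = 14/5

Enumerate A + A = {a + b : a, b ∈ A}. With |A| = 5, there are |A|^2 = 25 ordered sum pairs; collecting distinct values, A + A = {-24, -4, -2, 3, 8, 16, 18, 20, 23, 25, 28, 30, 35, 40}, so |A + A| = 14. Thus K = 14/5. For comparison, the minimum possible |A + A| over all 5-element sets is 2·5 − 1 = 9 (so min K = 9/5), attained only by arithmetic progressions.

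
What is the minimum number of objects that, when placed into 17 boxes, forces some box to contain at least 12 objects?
n = (12 − 1)·17 + 1 = 188

By the generalised pigeonhole principle, to guarantee some box contains ≥ r objects we need more than (r − 1) · k objects total. Threshold: n = (r − 1) · k + 1. With r = 12 and k = 17: n = 11 · 17 + 1 = 187 + 1 = 188. For n = 187 = 11 · 17, we can put exactly 11 objects in every box, avoiding 12 in any single one — so 188 is tight.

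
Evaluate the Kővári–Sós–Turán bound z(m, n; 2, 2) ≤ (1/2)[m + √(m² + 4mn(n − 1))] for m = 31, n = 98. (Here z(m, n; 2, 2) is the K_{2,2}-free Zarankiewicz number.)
z(31, 98; 2, 2) ≤ (1/2)[31 + √(31² + 4·31·98·97)] = (1/2)[31 + √1179705] = 558.5711

Kővári–Sós–Turán: let r_1, ..., r_31 be the row sums and z = Σ r_i the total number of 1s. Each pair of columns can share at most one row with both entries 1 (else a 2×2 all-ones block appears), so Σ_i C(r_i, 2) ≤ C(98, 2) = 4753. By convexity Σ_i C(r_i, 2) ≥ 31·C(z/31, 2) = z(z − 31)/(2·31), giving z² − 31z − 31·98·97 ≤ 0 and hence z ≤ (1/2)[31 + √(961 + 4·294686)] = (1/2)[31 + √1179705] ≈ (1/2)(31 + 1086.1423) = 558.5711.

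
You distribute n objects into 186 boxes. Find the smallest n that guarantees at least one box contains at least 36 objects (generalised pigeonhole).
n = (36 − 1)·186 + 1 = 6511

By the generalised pigeonhole principle, to guarantee some box contains ≥ r objects we need more than (r − 1) · k objects total. Threshold: n = (r − 1) · k + 1. With r = 36 and k = 186: n = 35 · 186 + 1 = 6510 + 1 = 6511. For n = 6510 = 35 · 186, we can put exactly 35 objects in every box, avoiding 36 in any single one — so 6511 is tight.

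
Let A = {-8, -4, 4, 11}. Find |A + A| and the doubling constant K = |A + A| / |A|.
K = |A + A| / |A| = 10/4 = 5/2

Enumerate A + A = {a + b : a, b ∈ A}. With |A| = 4, there are |A|^2 = 16 ordered sum pairs; collecting distinct values, A + A = {-16, -12, -8, -4, 0, 3, 7, 8, 15, 22}, so |A + A| = 10. Thus K = 10/4 = 5/2. For comparison, the minimum possible |A + A| over all 4-element sets is 2·4 − 1 = 7 (so min K = 7/4), attained only by arithmetic progressions.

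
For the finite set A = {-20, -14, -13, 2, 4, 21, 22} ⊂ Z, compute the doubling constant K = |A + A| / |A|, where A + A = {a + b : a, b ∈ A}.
K = |A + A| / |A| = 26/7

Enumerate A + A = {a + b : a, b ∈ A}. With |A| = 7, there are |A|^2 = 49 ordered sum pairs; collecting distinct values, A + A = {-40, -34, -33, -28, -27, -26, -18, -16, -12, -11, -10, -9, 1, 2, 4, 6, 7, 8, 9, 23, 24, 25, 26, 42, 43, 44}, so |A + A| = 26. Thus K = 26/7. For comparison, the minimum possible |A + A| over all 7-element sets is 2·7 − 1 = 13 (so min K = 13/7), attained only by arithmetic progressions.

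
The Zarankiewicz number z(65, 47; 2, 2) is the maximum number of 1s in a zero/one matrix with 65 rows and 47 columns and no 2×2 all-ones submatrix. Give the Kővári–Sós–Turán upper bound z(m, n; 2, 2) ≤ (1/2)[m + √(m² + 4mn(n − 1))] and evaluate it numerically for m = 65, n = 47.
z(65, 47; 2, 2) ≤ (1/2)[65 + √(65² + 4·65·47·46)] = (1/2)[65 + √566345] = 408.7795

Kővári–Sós–Turán: let r_1, ..., r_65 be the row sums and z = Σ r_i the total number of 1s. Each pair of columns can share at most one row with both entries 1 (else a 2×2 all-ones block appears), so Σ_i C(r_i, 2) ≤ C(47, 2) = 1081. By convexity Σ_i C(r_i, 2) ≥ 65·C(z/65, 2) = z(z − 65)/(2·65), giving z² − 65z − 65·47·46 ≤ 0 and hence z ≤ (1/2)[65 + √(4225 + 4·140530)] = (1/2)[65 + √566345] ≈ (1/2)(65 + 752.559) = 408.7795.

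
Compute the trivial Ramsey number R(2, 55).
R(2, 55) = 55

R(2, k) = k for all k ≥ 2: in a 2-colouring of K_k, either some edge is red (a red K_2) or all edges are blue (a blue K_k). And K_{54} coloured all-blue has no blue K_55, so R(2, 55) > 54. Hence R(2, 55) = 55.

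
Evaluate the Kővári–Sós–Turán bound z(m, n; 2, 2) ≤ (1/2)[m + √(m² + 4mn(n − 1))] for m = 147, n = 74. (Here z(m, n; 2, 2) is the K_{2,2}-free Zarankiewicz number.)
z(147, 74; 2, 2) ≤ (1/2)[147 + √(147² + 4·147·74·73)] = (1/2)[147 + √3197985] = 967.6455

Kővári–Sós–Turán: let r_1, ..., r_147 be the row sums and z = Σ r_i the total number of 1s. Each pair of columns can share at most one row with both entries 1 (else a 2×2 all-ones block appears), so Σ_i C(r_i, 2) ≤ C(74, 2) = 2701. By convexity Σ_i C(r_i, 2) ≥ 147·C(z/147, 2) = z(z − 147)/(2·147), giving z² − 147z − 147·74·73 ≤ 0 and hence z ≤ (1/2)[147 + √(21609 + 4·794094)] = (1/2)[147 + √3197985] ≈ (1/2)(147 + 1788.2911) = 967.6455.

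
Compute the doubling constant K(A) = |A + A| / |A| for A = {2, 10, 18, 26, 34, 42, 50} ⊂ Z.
K = |A + A| / |A| = 13/7

Enumerate A + A = {a + b : a, b ∈ A}. With |A| = 7, there are |A|^2 = 49 ordered sum pairs; collecting distinct values, A + A = {4, 12, 20, 28, 36, 44, 52, 60, 68, 76, 84, 92, 100}, so |A + A| = 13. Thus K = 13/7. Here |A + A| = 2|A| − 1 = 13, the minimum possible — so K = 13/7 is minimal, which holds iff A is an arithmetic progression.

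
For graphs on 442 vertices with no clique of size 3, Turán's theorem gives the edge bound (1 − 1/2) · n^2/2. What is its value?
Turán density bound = (1/2) · 442^2/2 = 48841

Turán's theorem: ex(n, K_{r+1}) is achieved by the complete r-partite Turán graph T(n, r) with parts as balanced as possible, and is at most (1 − 1/r) · n^2/2. For r = 2, n = 442: the density bound is (1/2) · 195364/2 = 48841. Since 2 ∣ 442, the Turán graph T(442, 2) has parts of equal size 221, and its edge count e(T(442, 2)) = 48841 attains the density bound exactly.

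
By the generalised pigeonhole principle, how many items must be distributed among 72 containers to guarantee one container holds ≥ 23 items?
n = (23 − 1)·72 + 1 = 1585

By the generalised pigeonhole principle, to guarantee some box contains ≥ r objects we need more than (r − 1) · k objects total. Threshold: n = (r − 1) · k + 1. With r = 23 and k = 72: n = 22 · 72 + 1 = 1584 + 1 = 1585. For n = 1584 = 22 · 72, we can put exactly 22 objects in every box, avoiding 23 in any single one — so 1585 is tight.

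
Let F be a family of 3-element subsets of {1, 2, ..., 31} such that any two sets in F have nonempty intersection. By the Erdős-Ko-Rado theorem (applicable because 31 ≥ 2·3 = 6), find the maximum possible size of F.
max |F| = C(30, 2) = 435

Erdős-Ko-Rado (1961): when n ≥ 2k, max |F| = C(n−1, k−1). The bound is attained by the star {A : i ∈ A} for any fixed i ∈ [n]. Here C(31−1, 3−1) = C(30, 2) = 435.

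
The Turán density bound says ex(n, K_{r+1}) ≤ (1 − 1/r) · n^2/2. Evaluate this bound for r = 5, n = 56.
Turán density bound = (4/5) · 56^2/2 = 6272/5 ≈ 1254.4

Turán's theorem: ex(n, K_{r+1}) is achieved by the complete r-partite Turán graph T(n, r) with parts as balanced as possible, and is at most (1 − 1/r) · n^2/2. For r = 5, n = 56: the density bound is (4/5) · 3136/2 = 6272/5 ≈ 1254.4. The integer-valued extremum is e(T(56, 5)) = 1254, which is strictly less than the density bound 6272/5 since 5 ∤ 56 (the parts of T(56, 5) cannot all be equal).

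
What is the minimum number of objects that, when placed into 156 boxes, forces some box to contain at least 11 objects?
n = (11 − 1)·156 + 1 = 1561

By the generalised pigeonhole principle, to guarantee some box contains ≥ r objects we need more than (r − 1) · k objects total. Threshold: n = (r − 1) · k + 1. With r = 11 and k = 156: n = 10 · 156 + 1 = 1560 + 1 = 1561. For n = 1560 = 10 · 156, we can put exactly 10 objects in every box, avoiding 11 in any single one — so 1561 is tight.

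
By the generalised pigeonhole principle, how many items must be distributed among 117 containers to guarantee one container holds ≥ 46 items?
n = (46 − 1)·117 + 1 = 5266

By the generalised pigeonhole principle, to guarantee some box contains ≥ r objects we need more than (r − 1) · k objects total. Threshold: n = (r − 1) · k + 1. With r = 46 and k = 117: n = 45 · 117 + 1 = 5265 + 1 = 5266. For n = 5265 = 45 · 117, we can put exactly 45 objects in every box, avoiding 46 in any single one — so 5266 is tight.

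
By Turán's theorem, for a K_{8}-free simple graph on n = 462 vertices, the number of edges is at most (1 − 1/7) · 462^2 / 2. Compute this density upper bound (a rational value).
Turán density bound = (6/7) · 462^2/2 = 91476

Turán's theorem: ex(n, K_{r+1}) is achieved by the complete r-partite Turán graph T(n, r) with parts as balanced as possible, and is at most (1 − 1/r) · n^2/2. For r = 7, n = 462: the density bound is (6/7) · 213444/2 = 91476. Since 7 ∣ 462, the Turán graph T(462, 7) has parts of equal size 66, and its edge count e(T(462, 7)) = 91476 attains the density bound exactly.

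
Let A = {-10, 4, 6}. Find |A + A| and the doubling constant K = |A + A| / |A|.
K = |A + A| / |A| = 6/3 = 2

Enumerate A + A = {a + b : a, b ∈ A}. With |A| = 3, there are |A|^2 = 9 ordered sum pairs; collecting distinct values, A + A = {-20, -6, -4, 8, 10, 12}, so |A + A| = 6. Thus K = 6/3 = 2. For comparison, the minimum possible |A + A| over all 3-element sets is 2·3 − 1 = 5 (so min K = 5/3), attained only by arithmetic progressions.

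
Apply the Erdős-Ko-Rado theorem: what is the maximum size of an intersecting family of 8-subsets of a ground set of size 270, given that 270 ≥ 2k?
max |F| = C(269, 7) = 18691966107188

Erdős-Ko-Rado (1961): when n ≥ 2k, max |F| = C(n−1, k−1). The bound is attained by the star {A : i ∈ A} for any fixed i ∈ [n]. Here C(270−1, 8−1) = C(269, 7) = 18691966107188.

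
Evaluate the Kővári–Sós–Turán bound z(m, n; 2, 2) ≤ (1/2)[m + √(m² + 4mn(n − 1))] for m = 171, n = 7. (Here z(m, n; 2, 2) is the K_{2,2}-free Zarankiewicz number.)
z(171, 7; 2, 2) ≤ (1/2)[171 + √(171² + 4·171·7·6)] = (1/2)[171 + √57969] = 205.8838

Kővári–Sós–Turán: let r_1, ..., r_171 be the row sums and z = Σ r_i the total number of 1s. Each pair of columns can share at most one row with both entries 1 (else a 2×2 all-ones block appears), so Σ_i C(r_i, 2) ≤ C(7, 2) = 21. By convexity Σ_i C(r_i, 2) ≥ 171·C(z/171, 2) = z(z − 171)/(2·171), giving z² − 171z − 171·7·6 ≤ 0 and hence z ≤ (1/2)[171 + √(29241 + 4·7182)] = (1/2)[171 + √57969] ≈ (1/2)(171 + 240.7675) = 205.8838.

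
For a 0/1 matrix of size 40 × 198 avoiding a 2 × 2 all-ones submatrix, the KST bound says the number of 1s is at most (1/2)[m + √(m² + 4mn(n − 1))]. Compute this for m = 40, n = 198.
z(40, 198; 2, 2) ≤ (1/2)[40 + √(40² + 4·40·198·197)] = (1/2)[40 + √6242560] = 1269.2558

Kővári–Sós–Turán: let r_1, ..., r_40 be the row sums and z = Σ r_i the total number of 1s. Each pair of columns can share at most one row with both entries 1 (else a 2×2 all-ones block appears), so Σ_i C(r_i, 2) ≤ C(198, 2) = 19503. By convexity Σ_i C(r_i, 2) ≥ 40·C(z/40, 2) = z(z − 40)/(2·40), giving z² − 40z − 40·198·197 ≤ 0 and hence z ≤ (1/2)[40 + √(1600 + 4·1560240)] = (1/2)[40 + √6242560] ≈ (1/2)(40 + 2498.5116) = 1269.2558.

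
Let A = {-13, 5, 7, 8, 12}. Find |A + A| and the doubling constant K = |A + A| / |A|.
K = |A + A| / |A| = 15/5 = 3

Enumerate A + A = {a + b : a, b ∈ A}. With |A| = 5, there are |A|^2 = 25 ordered sum pairs; collecting distinct values, A + A = {-26, -8, -6, -5, -1, 10, 12, 13, 14, 15, 16, 17, 19, 20, 24}, so |A + A| = 15. Thus K = 15/5 = 3. For comparison, the minimum possible |A + A| over all 5-element sets is 2·5 − 1 = 9 (so min K = 9/5), attained only by arithmetic progressions.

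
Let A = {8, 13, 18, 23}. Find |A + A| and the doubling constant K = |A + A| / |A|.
K = |A + A| / |A| = 7/4

Enumerate A + A = {a + b : a, b ∈ A}. With |A| = 4, there are |A|^2 = 16 ordered sum pairs; collecting distinct values, A + A = {16, 21, 26, 31, 36, 41, 46}, so |A + A| = 7. Thus K = 7/4. Here |A + A| = 2|A| − 1 = 7, the minimum possible — so K = 7/4 is minimal, which holds iff A is an arithmetic progression.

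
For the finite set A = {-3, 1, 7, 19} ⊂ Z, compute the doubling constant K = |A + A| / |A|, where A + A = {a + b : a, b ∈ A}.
K = |A + A| / |A| = 10/4 = 5/2

Enumerate A + A = {a + b : a, b ∈ A}. With |A| = 4, there are |A|^2 = 16 ordered sum pairs; collecting distinct values, A + A = {-6, -2, 2, 4, 8, 14, 16, 20, 26, 38}, so |A + A| = 10. Thus K = 10/4 = 5/2. For comparison, the minimum possible |A + A| over all 4-element sets is 2·4 − 1 = 7 (so min K = 7/4), attained only by arithmetic progressions.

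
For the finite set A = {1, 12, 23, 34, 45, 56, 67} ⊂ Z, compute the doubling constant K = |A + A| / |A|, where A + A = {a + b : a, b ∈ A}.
K = |A + A| / |A| = 13/7

Enumerate A + A = {a + b : a, b ∈ A}. With |A| = 7, there are |A|^2 = 49 ordered sum pairs; collecting distinct values, A + A = {2, 13, 24, 35, 46, 57, 68, 79, 90, 101, 112, 123, 134}, so |A + A| = 13. Thus K = 13/7. Here |A + A| = 2|A| − 1 = 13, the minimum possible — so K = 13/7 is minimal, which holds iff A is an arithmetic progression.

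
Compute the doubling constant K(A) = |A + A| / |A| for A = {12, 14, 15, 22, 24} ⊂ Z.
K = |A + A| / |A| = 14/5

Enumerate A + A = {a + b : a, b ∈ A}. With |A| = 5, there are |A|^2 = 25 ordered sum pairs; collecting distinct values, A + A = {24, 26, 27, 28, 29, 30, 34, 36, 37, 38, 39, 44, 46, 48}, so |A + A| = 14. Thus K = 14/5. For comparison, the minimum possible |A + A| over all 5-element sets is 2·5 − 1 = 9 (so min K = 9/5), attained only by arithmetic progressions.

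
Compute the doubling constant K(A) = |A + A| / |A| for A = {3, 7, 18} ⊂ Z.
K = |A + A| / |A| = 6/3 = 2

Enumerate A + A = {a + b : a, b ∈ A}. With |A| = 3, there are |A|^2 = 9 ordered sum pairs; collecting distinct values, A + A = {6, 10, 14, 21, 25, 36}, so |A + A| = 6. Thus K = 6/3 = 2. For comparison, the minimum possible |A + A| over all 3-element sets is 2·3 − 1 = 5 (so min K = 5/3), attained only by arithmetic progressions.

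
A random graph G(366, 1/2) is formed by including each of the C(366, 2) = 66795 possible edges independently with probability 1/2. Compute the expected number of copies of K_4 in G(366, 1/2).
E[# K_4] = C(366, 4) · (1/2)^C(4, 2) = 735479745 / 2^6 = 11491871.015625

For each 4-subset S of vertices (there are C(366, 4) = 735479745 such S), let X_S = 1 if S induces a K_4 (all C(4, 2) = 6 edges present). Then P(X_S = 1) = (1/2)^6 = 1/64. By linearity of expectation, E[# K_4] = C(366, 4) · (1/2)^6 = 735479745 / 64 = 11491871.015625.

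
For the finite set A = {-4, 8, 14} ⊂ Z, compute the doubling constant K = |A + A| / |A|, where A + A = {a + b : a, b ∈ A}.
K = |A + A| / |A| = 6/3 = 2

Enumerate A + A = {a + b : a, b ∈ A}. With |A| = 3, there are |A|^2 = 9 ordered sum pairs; collecting distinct values, A + A = {-8, 4, 10, 16, 22, 28}, so |A + A| = 6. Thus K = 6/3 = 2. For comparison, the minimum possible |A + A| over all 3-element sets is 2·3 − 1 = 5 (so min K = 5/3), attained only by arithmetic progressions.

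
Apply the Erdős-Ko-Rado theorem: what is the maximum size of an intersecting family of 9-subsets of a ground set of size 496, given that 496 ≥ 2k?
max |F| = C(495, 8) = 84455881607592495

Erdős-Ko-Rado (1961): when n ≥ 2k, max |F| = C(n−1, k−1). The bound is attained by the star {A : i ∈ A} for any fixed i ∈ [n]. Here C(496−1, 9−1) = C(495, 8) = 84455881607592495.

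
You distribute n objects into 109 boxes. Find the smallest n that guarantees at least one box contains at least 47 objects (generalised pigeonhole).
n = (47 − 1)·109 + 1 = 5015

By the generalised pigeonhole principle, to guarantee some box contains ≥ r objects we need more than (r − 1) · k objects total. Threshold: n = (r − 1) · k + 1. With r = 47 and k = 109: n = 46 · 109 + 1 = 5014 + 1 = 5015. For n = 5014 = 46 · 109, we can put exactly 46 objects in every box, avoiding 47 in any single one — so 5015 is tight.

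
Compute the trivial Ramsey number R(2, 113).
R(2, 113) = 113

R(2, k) = k for all k ≥ 2: in a 2-colouring of K_k, either some edge is red (a red K_2) or all edges are blue (a blue K_k). And K_{112} coloured all-blue has no blue K_113, so R(2, 113) > 112. Hence R(2, 113) = 113.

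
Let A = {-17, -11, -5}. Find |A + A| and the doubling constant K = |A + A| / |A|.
K = |A + A| / |A| = 5/3

Enumerate A + A = {a + b : a, b ∈ A}. With |A| = 3, there are |A|^2 = 9 ordered sum pairs; collecting distinct values, A + A = {-34, -28, -22, -16, -10}, so |A + A| = 5. Thus K = 5/3. Here |A + A| = 2|A| − 1 = 5, the minimum possible — so K = 5/3 is minimal, which holds iff A is an arithmetic progression.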